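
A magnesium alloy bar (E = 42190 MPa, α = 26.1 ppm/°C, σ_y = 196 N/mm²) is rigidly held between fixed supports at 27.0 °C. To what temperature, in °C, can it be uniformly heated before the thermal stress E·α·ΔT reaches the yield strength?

205 °C

E = 42190 MPa = 42.19 GPa.
σ_y = 196 N/mm² = 196.0 MPa.
E·α·ΔT = 196.0 MPa ⇒ ΔT = 196.0 / (42.19×10³ × 26.1×10⁻⁶) = 178.0 K.
T = 27.0 + 178.0 = 205.0 °C.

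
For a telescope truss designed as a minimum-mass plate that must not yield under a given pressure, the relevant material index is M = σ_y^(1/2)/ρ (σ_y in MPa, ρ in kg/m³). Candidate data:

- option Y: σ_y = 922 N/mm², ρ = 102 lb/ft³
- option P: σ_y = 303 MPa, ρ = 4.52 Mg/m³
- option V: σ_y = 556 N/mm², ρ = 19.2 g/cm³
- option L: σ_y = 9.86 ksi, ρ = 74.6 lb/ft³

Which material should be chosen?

Putting every candidate on a common basis:
  option Y: σ_y = 922.0 MPa, ρ = 1634 kg/m³
  option P: σ_y = 303.0 MPa, ρ = 4520 kg/m³
  option V: σ_y = 556.0 MPa, ρ = 19200 kg/m³
  option L: σ_y = 67.98 MPa, ρ = 1195 kg/m³
  option Y: M = 18.6×10⁻³
  option L: M = 6.90×10⁻³
  option P: M = 3.85×10⁻³
  option V: M = 1.23×10⁻³
Option Y has the largest M.

option Y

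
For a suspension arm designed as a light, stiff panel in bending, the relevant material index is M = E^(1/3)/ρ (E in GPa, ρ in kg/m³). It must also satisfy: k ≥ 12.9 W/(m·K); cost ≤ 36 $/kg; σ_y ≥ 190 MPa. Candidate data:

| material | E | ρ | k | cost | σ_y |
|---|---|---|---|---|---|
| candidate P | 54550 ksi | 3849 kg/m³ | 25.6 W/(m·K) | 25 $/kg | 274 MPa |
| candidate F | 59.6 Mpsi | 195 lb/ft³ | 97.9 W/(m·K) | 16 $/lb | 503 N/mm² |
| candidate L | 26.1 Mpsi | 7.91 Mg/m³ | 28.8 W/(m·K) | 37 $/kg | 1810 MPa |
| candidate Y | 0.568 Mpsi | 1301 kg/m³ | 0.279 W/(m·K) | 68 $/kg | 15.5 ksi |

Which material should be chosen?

candidate F

Screen on constraints: k ≥ 12.9 W/(m·K); cost ≤ 36 $/kg; σ_y ≥ 190 MPa. Survivors: candidate P, candidate F.
After converting to SI:
  candidate P: E = 376.1 GPa, ρ = 3849 kg/m³
  candidate F: E = 410.9 GPa, ρ = 3124 kg/m³
  candidate F: M = 2.38×10⁻³
  candidate P: M = 1.88×10⁻³
The maximum is for candidate F.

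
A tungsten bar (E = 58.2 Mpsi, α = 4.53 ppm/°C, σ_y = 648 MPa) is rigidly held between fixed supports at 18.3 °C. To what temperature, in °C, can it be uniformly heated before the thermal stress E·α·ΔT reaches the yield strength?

375 °C

E = 58.2 Mpsi = 401.3 GPa.
E·α·ΔT = 648.0 MPa ⇒ ΔT = 648.0 / (401.3×10³ × 4.53×10⁻⁶) = 356.5 K.
T = 18.3 + 356.5 = 374.8 °C.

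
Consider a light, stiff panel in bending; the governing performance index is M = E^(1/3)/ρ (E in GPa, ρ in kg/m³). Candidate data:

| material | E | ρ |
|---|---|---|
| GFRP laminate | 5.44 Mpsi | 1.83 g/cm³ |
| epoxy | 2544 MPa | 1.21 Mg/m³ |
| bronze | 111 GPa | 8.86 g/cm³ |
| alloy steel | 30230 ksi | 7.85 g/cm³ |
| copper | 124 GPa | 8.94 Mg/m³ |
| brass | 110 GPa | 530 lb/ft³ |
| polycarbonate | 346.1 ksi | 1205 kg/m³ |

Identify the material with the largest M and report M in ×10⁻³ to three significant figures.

Normalizing units and computing the index:
  GFRP laminate: E = 37.51 GPa, ρ = 1830 kg/m³
  epoxy: E = 2.544 GPa, ρ = 1210 kg/m³
  bronze: E = 111.0 GPa, ρ = 8860 kg/m³
  alloy steel: E = 208.4 GPa, ρ = 7850 kg/m³
  copper: E = 124.0 GPa, ρ = 8940 kg/m³
  brass: E = 110.0 GPa, ρ = 8490 kg/m³
  polycarbonate: E = 2.386 GPa, ρ = 1205 kg/m³
  GFRP laminate: M = 1.83×10⁻³
  epoxy: M = 1.13×10⁻³
  polycarbonate: M = 1.11×10⁻³
  alloy steel: M = 0.755×10⁻³
  brass: M = 0.564×10⁻³
  copper: M = 0.558×10⁻³
  bronze: M = 0.542×10⁻³
The maximum is for GFRP laminate.

GFRP laminate, M = 1.83×10⁻³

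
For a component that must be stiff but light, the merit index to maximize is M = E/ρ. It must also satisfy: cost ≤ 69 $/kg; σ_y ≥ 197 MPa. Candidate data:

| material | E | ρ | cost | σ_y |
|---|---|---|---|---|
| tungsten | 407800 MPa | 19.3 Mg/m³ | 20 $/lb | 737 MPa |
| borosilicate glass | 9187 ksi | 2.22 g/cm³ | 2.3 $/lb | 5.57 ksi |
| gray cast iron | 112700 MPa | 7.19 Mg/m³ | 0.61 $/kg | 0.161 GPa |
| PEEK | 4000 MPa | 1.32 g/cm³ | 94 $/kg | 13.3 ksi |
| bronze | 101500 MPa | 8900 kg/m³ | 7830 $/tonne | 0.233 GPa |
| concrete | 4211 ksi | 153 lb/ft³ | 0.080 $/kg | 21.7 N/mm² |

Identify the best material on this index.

Screen on constraints: cost ≤ 69 $/kg; σ_y ≥ 197 MPa. Survivors: tungsten, bronze.
In SI units:
  tungsten: E = 407.8 GPa, ρ = 19300 kg/m³
  bronze: E = 101.5 GPa, ρ = 8900 kg/m³
  tungsten: M = 21.1 MN·m/kg
  bronze: M = 11.4 MN·m/kg
Tungsten has the largest M.

tungsten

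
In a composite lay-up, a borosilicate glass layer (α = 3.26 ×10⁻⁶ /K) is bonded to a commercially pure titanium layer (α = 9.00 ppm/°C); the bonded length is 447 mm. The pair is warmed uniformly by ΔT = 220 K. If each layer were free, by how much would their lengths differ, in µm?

Δα = |3.26 − 9.00|×10⁻⁶/K = 5.74×10⁻⁶/K.
ΔL_mismatch = Δα·L·ΔT = 5.74×10⁻⁶ × 447.0 mm × 220.0 K = 564 µm.

564 µm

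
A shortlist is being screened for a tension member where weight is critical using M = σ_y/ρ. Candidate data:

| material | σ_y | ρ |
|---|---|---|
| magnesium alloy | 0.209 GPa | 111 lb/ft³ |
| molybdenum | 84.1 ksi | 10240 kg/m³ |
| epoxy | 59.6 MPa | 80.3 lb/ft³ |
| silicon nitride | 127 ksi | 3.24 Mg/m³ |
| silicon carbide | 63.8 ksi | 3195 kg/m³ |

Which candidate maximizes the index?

silicon nitride

Putting every candidate on a common basis:
  magnesium alloy: σ_y = 209.0 MPa, ρ = 1778 kg/m³
  molybdenum: σ_y = 579.8 MPa, ρ = 10240 kg/m³
  epoxy: σ_y = 59.60 MPa, ρ = 1286 kg/m³
  silicon nitride: σ_y = 875.6 MPa, ρ = 3240 kg/m³
  silicon carbide: σ_y = 439.9 MPa, ρ = 3195 kg/m³
  silicon nitride: M = 270 kN·m/kg
  silicon carbide: M = 138 kN·m/kg
  magnesium alloy: M = 118 kN·m/kg
  molybdenum: M = 56.6 kN·m/kg
  epoxy: M = 46.3 kN·m/kg
Silicon nitride has the largest M.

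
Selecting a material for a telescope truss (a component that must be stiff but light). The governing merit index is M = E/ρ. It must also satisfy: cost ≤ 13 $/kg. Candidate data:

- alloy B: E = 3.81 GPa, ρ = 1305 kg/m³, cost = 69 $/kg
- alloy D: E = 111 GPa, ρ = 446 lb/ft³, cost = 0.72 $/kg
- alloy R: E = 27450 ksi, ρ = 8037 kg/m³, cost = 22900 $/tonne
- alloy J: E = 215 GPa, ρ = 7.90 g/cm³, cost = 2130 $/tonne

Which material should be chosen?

alloy J

Screen on constraints: cost ≤ 13 $/kg. Survivors: alloy D, alloy J.
Convert each candidate to consistent units, then evaluate M:
  alloy D: E = 111.0 GPa, ρ = 7144 kg/m³
  alloy J: E = 215.0 GPa, ρ = 7900 kg/m³
  alloy J: M = 27.2 MN·m/kg
  alloy D: M = 15.5 MN·m/kg
Alloy J has the largest M.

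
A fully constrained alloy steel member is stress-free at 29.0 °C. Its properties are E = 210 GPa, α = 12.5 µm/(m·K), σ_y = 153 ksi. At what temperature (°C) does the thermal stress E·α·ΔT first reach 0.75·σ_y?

σ_y = 153 ksi = 1055 MPa.
E·α·ΔT = 791.2 MPa ⇒ ΔT = 791.2 / (210.0×10³ × 12.5×10⁻⁶) = 301.4 K.
T = 29.0 + 301.4 = 330.4 °C.

330 °C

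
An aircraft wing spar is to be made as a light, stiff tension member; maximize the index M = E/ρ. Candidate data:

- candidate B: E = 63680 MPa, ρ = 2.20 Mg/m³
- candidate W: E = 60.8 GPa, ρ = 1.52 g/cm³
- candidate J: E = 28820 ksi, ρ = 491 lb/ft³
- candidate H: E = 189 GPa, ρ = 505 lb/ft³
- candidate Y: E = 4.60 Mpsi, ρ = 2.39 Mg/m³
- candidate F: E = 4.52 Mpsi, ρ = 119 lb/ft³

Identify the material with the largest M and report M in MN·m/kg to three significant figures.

candidate W, M = 40.0 MN·m/kg

Putting every candidate on a common basis:
  candidate B: E = 63.68 GPa, ρ = 2200 kg/m³
  candidate W: E = 60.80 GPa, ρ = 1520 kg/m³
  candidate J: E = 198.7 GPa, ρ = 7865 kg/m³
  candidate H: E = 189.0 GPa, ρ = 8089 kg/m³
  candidate Y: E = 31.72 GPa, ρ = 2390 kg/m³
  candidate F: E = 31.16 GPa, ρ = 1906 kg/m³
  candidate W: M = 40.0 MN·m/kg
  candidate B: M = 28.9 MN·m/kg
  candidate J: M = 25.3 MN·m/kg
  candidate H: M = 23.4 MN·m/kg
  candidate F: M = 16.3 MN·m/kg
  candidate Y: M = 13.3 MN·m/kg
Candidate W has the largest M.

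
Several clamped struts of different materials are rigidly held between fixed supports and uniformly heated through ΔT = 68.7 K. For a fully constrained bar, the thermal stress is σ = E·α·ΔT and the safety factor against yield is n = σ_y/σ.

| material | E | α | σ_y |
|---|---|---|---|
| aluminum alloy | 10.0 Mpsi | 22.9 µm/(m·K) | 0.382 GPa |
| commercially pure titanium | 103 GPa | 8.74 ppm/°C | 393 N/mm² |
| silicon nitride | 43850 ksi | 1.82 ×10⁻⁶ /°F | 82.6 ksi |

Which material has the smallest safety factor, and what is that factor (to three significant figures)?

aluminum alloy, n = 3.52

Converting E to GPa, α to ×10⁻⁶/K, σ_y to MPa, then σ and n for each:
  aluminum alloy: E = 68.95, α = 22.9, σ_y = 382.0 → σ = 108 MPa, n = 3.52
  commercially pure titanium: E = 103.0, α = 8.74, σ_y = 393.0 → σ = 61.8 MPa, n = 6.35
  silicon nitride: E = 302.3, α = 3.28, σ_y = 569.5 → σ = 68.0 MPa, n = 8.37
Smallest n: aluminum alloy with n = 3.52.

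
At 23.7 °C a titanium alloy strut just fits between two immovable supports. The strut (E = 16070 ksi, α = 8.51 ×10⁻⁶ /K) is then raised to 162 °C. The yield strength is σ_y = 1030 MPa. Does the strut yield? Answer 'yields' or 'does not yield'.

does not yield

E = 16070 ksi = 110.8 GPa.
ΔT = 138.3 K. Constrained thermal stress σ = E·α·ΔT = 110.8×10³ MPa × 8.51×10⁻⁶ × 138.3 = 130 MPa (compressive).
Compare to σ_y = 1030 MPa: σ < σ_y, so it does not yield.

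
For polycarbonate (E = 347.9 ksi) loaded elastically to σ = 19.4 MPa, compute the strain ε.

8.09×10⁻³

E = 347.9 ksi = 2.399 GPa = 2399 MPa.
ε = σ/E = 19.4 / 2399 = 8.09×10⁻³.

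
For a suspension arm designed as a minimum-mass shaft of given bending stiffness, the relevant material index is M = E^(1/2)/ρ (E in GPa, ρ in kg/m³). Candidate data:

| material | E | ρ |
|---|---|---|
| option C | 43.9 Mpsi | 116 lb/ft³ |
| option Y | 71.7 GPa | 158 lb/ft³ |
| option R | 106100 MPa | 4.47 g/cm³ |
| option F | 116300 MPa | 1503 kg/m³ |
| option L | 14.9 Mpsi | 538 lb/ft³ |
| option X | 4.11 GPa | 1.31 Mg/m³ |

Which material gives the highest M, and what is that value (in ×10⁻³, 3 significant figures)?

option C, M = 9.36×10⁻³

In SI units:
  option C: E = 302.7 GPa, ρ = 1858 kg/m³
  option Y: E = 71.70 GPa, ρ = 2531 kg/m³
  option R: E = 106.1 GPa, ρ = 4470 kg/m³
  option F: E = 116.3 GPa, ρ = 1503 kg/m³
  option L: E = 102.7 GPa, ρ = 8618 kg/m³
  option X: E = 4.110 GPa, ρ = 1310 kg/m³
  option C: M = 9.36×10⁻³
  option F: M = 7.18×10⁻³
  option Y: M = 3.35×10⁻³
  option R: M = 2.30×10⁻³
  option X: M = 1.55×10⁻³
  option L: M = 1.18×10⁻³
Highest index: option C.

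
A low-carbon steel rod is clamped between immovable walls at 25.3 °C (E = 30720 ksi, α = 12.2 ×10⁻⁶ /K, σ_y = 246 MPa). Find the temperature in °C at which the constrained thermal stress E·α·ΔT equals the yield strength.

120 °C

E = 30720 ksi = 211.8 GPa.
E·α·ΔT = 246.0 MPa ⇒ ΔT = 246.0 / (211.8×10³ × 12.2×10⁻⁶) = 95.20 K.
T = 25.3 + 95.20 = 120.5 °C.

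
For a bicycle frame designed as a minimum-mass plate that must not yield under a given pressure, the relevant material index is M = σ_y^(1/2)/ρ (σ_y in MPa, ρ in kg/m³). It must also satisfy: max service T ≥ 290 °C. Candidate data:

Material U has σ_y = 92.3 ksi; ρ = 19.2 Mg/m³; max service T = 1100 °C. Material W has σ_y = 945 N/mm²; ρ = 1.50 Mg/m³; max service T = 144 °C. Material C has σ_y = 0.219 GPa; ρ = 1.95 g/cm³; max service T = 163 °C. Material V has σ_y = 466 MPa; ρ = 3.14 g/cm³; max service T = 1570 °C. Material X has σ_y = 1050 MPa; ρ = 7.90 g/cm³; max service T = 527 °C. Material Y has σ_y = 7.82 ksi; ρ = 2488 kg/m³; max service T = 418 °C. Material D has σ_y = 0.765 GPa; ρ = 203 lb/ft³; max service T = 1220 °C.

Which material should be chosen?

material D

Screen on constraints: max service T ≥ 290 °C. Survivors: material U, material V, material X, material Y, material D.
In SI units:
  material U: σ_y = 636.4 MPa, ρ = 19200 kg/m³
  material V: σ_y = 466.0 MPa, ρ = 3140 kg/m³
  material X: σ_y = 1050 MPa, ρ = 7900 kg/m³
  material Y: σ_y = 53.92 MPa, ρ = 2488 kg/m³
  material D: σ_y = 765.0 MPa, ρ = 3252 kg/m³
  material D: M = 8.51×10⁻³
  material V: M = 6.87×10⁻³
  material X: M = 4.10×10⁻³
  material Y: M = 2.95×10⁻³
  material U: M = 1.31×10⁻³
Material D has the largest M.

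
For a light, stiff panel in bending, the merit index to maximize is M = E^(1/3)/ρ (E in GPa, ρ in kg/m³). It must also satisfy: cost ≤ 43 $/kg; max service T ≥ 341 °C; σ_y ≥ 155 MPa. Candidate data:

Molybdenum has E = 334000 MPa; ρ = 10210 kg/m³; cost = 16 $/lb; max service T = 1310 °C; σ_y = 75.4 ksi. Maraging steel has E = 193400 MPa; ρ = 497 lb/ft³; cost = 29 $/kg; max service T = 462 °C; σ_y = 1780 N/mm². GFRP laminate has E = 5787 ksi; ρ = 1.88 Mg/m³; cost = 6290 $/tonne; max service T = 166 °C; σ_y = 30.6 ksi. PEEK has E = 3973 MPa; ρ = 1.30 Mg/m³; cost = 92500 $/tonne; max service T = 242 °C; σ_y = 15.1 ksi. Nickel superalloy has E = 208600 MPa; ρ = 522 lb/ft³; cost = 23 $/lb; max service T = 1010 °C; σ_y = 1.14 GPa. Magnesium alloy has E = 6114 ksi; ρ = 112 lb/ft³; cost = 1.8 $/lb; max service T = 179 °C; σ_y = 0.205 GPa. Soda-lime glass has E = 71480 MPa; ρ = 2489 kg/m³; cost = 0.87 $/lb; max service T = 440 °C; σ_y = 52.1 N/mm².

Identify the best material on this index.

maraging steel

Screen on constraints: cost ≤ 43 $/kg; max service T ≥ 341 °C; σ_y ≥ 155 MPa. Survivors: molybdenum, maraging steel.
Normalizing units and computing the index:
  molybdenum: E = 334.0 GPa, ρ = 10210 kg/m³
  maraging steel: E = 193.4 GPa, ρ = 7961 kg/m³
  maraging steel: M = 0.726×10⁻³
  molybdenum: M = 0.680×10⁻³
Highest index: maraging steel.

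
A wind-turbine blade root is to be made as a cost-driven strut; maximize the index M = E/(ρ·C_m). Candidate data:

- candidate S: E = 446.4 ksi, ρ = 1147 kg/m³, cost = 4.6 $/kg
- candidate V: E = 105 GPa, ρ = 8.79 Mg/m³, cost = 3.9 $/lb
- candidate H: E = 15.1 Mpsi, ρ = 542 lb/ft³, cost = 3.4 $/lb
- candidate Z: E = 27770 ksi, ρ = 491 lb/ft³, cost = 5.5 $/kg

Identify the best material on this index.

Putting every candidate on a common basis:
  candidate S: E = 3.078 GPa, ρ = 1147 kg/m³, cost = 4.600 $/kg
  candidate V: E = 105.0 GPa, ρ = 8790 kg/m³, cost = 8.598 $/kg
  candidate H: E = 104.1 GPa, ρ = 8682 kg/m³, cost = 7.496 $/kg
  candidate Z: E = 191.5 GPa, ρ = 7865 kg/m³, cost = 5.500 $/kg
  candidate Z: M = 4.43 MN·m per $
  candidate H: M = 1.60 MN·m per $
  candidate V: M = 1.39 MN·m per $
  candidate S: M = 0.583 MN·m per $
The maximum is for candidate Z.

candidate Z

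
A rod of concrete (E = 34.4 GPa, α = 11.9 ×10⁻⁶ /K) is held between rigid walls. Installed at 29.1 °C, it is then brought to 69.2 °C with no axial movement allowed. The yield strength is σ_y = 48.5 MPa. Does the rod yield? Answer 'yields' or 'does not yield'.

does not yield

ΔT = 40.10 K. Constrained thermal stress σ = E·α·ΔT = 34.40×10³ MPa × 11.9×10⁻⁶ × 40.10 = 16.4 MPa (compressive).
Compare to σ_y = 48.5 MPa: σ < σ_y, so it does not yield.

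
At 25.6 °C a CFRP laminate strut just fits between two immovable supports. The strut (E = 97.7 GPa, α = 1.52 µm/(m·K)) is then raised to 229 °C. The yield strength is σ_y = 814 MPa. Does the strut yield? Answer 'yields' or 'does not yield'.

does not yield

ΔT = 203.4 K. Constrained thermal stress σ = E·α·ΔT = 97.70×10³ MPa × 1.52×10⁻⁶ × 203.4 = 30.2 MPa (compressive).
Compare to σ_y = 814 MPa: σ < σ_y, so it does not yield.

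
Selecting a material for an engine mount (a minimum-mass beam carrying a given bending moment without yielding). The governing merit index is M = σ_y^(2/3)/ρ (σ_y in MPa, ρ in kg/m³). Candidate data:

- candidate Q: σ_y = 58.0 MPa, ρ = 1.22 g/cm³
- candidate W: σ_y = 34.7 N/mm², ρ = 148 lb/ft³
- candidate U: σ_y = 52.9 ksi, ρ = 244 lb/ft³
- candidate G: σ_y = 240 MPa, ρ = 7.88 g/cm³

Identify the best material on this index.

candidate U

Normalizing units and computing the index:
  candidate Q: σ_y = 58.00 MPa, ρ = 1220 kg/m³
  candidate W: σ_y = 34.70 MPa, ρ = 2371 kg/m³
  candidate U: σ_y = 364.7 MPa, ρ = 3909 kg/m³
  candidate G: σ_y = 240.0 MPa, ρ = 7880 kg/m³
  candidate U: M = 13.1×10⁻³
  candidate Q: M = 12.3×10⁻³
  candidate G: M = 4.90×10⁻³
  candidate W: M = 4.49×10⁻³
Candidate U has the largest M.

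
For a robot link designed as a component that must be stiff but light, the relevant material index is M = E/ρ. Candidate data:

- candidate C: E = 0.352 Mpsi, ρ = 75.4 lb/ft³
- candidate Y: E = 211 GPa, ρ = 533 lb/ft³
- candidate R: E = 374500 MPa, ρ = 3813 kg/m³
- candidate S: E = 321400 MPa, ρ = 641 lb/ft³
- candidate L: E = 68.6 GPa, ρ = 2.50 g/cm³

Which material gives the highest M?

candidate R

After converting to SI:
  candidate C: E = 2.427 GPa, ρ = 1208 kg/m³
  candidate Y: E = 211.0 GPa, ρ = 8538 kg/m³
  candidate R: E = 374.5 GPa, ρ = 3813 kg/m³
  candidate S: E = 321.4 GPa, ρ = 10270 kg/m³
  candidate L: E = 68.60 GPa, ρ = 2500 kg/m³
  candidate R: M = 98.2 MN·m/kg
  candidate S: M = 31.3 MN·m/kg
  candidate L: M = 27.4 MN·m/kg
  candidate Y: M = 24.7 MN·m/kg
  candidate C: M = 2.01 MN·m/kg
The maximum is for candidate R.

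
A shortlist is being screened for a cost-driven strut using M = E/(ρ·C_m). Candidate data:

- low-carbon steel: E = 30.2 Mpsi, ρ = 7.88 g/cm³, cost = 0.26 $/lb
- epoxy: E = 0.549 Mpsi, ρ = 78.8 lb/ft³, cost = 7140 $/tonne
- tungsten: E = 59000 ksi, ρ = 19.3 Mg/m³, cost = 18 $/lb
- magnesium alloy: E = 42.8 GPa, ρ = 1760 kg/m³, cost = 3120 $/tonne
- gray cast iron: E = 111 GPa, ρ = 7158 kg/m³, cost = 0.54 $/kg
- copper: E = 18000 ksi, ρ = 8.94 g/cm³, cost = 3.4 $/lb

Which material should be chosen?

low-carbon steel

Convert each candidate to consistent units, then evaluate M:
  low-carbon steel: E = 208.2 GPa, ρ = 7880 kg/m³, cost = 0.5732 $/kg
  epoxy: E = 3.785 GPa, ρ = 1262 kg/m³, cost = 7.140 $/kg
  tungsten: E = 406.8 GPa, ρ = 19300 kg/m³, cost = 39.68 $/kg
  magnesium alloy: E = 42.80 GPa, ρ = 1760 kg/m³, cost = 3.120 $/kg
  gray cast iron: E = 111.0 GPa, ρ = 7158 kg/m³, cost = 0.5400 $/kg
  copper: E = 124.1 GPa, ρ = 8940 kg/m³, cost = 7.496 $/kg
  low-carbon steel: M = 46.1 MN·m per $
  gray cast iron: M = 28.7 MN·m per $
  magnesium alloy: M = 7.79 MN·m per $
  copper: M = 1.85 MN·m per $
  tungsten: M = 0.531 MN·m per $
  epoxy: M = 0.420 MN·m per $
Highest index: low-carbon steel.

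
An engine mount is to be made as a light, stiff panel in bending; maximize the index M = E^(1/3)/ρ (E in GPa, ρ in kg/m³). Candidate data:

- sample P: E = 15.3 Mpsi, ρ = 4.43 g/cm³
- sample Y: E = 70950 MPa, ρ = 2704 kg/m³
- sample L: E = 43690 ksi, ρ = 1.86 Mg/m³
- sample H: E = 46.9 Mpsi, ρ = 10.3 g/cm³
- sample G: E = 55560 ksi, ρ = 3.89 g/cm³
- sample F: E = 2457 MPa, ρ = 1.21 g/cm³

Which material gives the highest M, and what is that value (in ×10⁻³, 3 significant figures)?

sample L, M = 3.60×10⁻³

After converting to SI:
  sample P: E = 105.5 GPa, ρ = 4430 kg/m³
  sample Y: E = 70.95 GPa, ρ = 2704 kg/m³
  sample L: E = 301.2 GPa, ρ = 1860 kg/m³
  sample H: E = 323.4 GPa, ρ = 10300 kg/m³
  sample G: E = 383.1 GPa, ρ = 3890 kg/m³
  sample F: E = 2.457 GPa, ρ = 1210 kg/m³
  sample L: M = 3.60×10⁻³
  sample G: M = 1.87×10⁻³
  sample Y: M = 1.53×10⁻³
  sample F: M = 1.12×10⁻³
  sample P: M = 1.07×10⁻³
  sample H: M = 0.666×10⁻³
Sample L has the largest M.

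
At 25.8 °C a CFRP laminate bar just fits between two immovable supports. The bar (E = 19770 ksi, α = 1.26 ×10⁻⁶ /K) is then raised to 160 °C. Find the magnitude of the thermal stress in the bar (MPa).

23.0 MPa

E = 19770 ksi = 136.3 GPa.
ΔT = 134.2 K. Constrained thermal stress σ = E·α·ΔT = 136.3×10³ MPa × 1.26×10⁻⁶ × 134.2 = 23.0 MPa (compressive).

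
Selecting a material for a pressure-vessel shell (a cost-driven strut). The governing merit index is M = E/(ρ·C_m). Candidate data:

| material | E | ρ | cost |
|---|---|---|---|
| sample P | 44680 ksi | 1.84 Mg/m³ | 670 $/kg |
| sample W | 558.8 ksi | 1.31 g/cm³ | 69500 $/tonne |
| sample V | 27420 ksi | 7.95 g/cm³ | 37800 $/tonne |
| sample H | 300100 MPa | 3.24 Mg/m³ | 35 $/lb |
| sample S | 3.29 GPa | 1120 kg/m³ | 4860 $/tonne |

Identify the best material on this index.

sample H

Putting every candidate on a common basis:
  sample P: E = 308.1 GPa, ρ = 1840 kg/m³, cost = 670.0 $/kg
  sample W: E = 3.853 GPa, ρ = 1310 kg/m³, cost = 69.50 $/kg
  sample V: E = 189.1 GPa, ρ = 7950 kg/m³, cost = 37.80 $/kg
  sample H: E = 300.1 GPa, ρ = 3240 kg/m³, cost = 77.16 $/kg
  sample S: E = 3.290 GPa, ρ = 1120 kg/m³, cost = 4.860 $/kg
  sample H: M = 1.20 MN·m per $
  sample V: M = 0.629 MN·m per $
  sample S: M = 0.604 MN·m per $
  sample P: M = 0.250 MN·m per $
  sample W: M = 0.0423 MN·m per $
Sample H ranks first.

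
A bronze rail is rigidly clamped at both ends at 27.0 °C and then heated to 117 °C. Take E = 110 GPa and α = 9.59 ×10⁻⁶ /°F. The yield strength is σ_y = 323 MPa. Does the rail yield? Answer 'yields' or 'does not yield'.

α = 9.59×10⁻⁶/°F × 9/5 = 17.3×10⁻⁶/K.
ΔT = 90.00 K. Constrained thermal stress σ = E·α·ΔT = 110.0×10³ MPa × 17.3×10⁻⁶ × 90.00 = 171 MPa (compressive).
Compare to σ_y = 323 MPa: σ < σ_y, so it does not yield.

does not yield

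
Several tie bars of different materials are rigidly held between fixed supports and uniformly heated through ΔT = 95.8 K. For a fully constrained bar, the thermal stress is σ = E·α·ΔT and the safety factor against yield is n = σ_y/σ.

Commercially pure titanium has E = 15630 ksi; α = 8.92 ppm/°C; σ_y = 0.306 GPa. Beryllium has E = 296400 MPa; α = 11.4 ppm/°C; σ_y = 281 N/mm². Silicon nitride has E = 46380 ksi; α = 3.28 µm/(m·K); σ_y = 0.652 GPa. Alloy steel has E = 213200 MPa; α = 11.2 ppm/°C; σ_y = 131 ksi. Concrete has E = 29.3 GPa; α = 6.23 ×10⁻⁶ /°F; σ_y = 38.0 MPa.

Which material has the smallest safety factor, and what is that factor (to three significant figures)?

beryllium, n = 0.868

In consistent units (E in GPa, α in ×10⁻⁶/K, σ_y in MPa):
  commercially pure titanium: E = 107.8, α = 8.92, σ_y = 306.0 → σ = 92.1 MPa, n = 3.32
  beryllium: E = 296.4, α = 11.4, σ_y = 281.0 → σ = 324 MPa, n = 0.868
  silicon nitride: E = 319.8, α = 3.28, σ_y = 652.0 → σ = 100 MPa, n = 6.49
  alloy steel: E = 213.2, α = 11.2, σ_y = 903.2 → σ = 229 MPa, n = 3.95
  concrete: E = 29.30, α = 11.2, σ_y = 38.00 → σ = 31.5 MPa, n = 1.21
Smallest n: beryllium with n = 0.868.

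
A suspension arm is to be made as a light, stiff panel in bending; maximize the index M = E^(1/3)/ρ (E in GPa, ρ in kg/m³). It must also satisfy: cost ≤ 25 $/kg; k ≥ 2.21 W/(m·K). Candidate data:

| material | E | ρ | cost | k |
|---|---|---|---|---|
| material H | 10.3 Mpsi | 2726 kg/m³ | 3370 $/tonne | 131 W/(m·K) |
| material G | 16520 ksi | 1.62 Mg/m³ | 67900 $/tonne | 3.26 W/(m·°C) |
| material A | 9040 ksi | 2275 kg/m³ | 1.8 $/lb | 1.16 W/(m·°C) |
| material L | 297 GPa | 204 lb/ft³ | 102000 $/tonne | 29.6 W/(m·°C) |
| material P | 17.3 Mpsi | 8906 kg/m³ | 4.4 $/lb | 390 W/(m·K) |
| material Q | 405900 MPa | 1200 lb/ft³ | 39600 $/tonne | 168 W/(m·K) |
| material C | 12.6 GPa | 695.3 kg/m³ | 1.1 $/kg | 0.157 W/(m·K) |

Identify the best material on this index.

material H

Screen on constraints: cost ≤ 25 $/kg; k ≥ 2.21 W/(m·K). Survivors: material H, material P.
After converting to SI:
  material H: E = 71.02 GPa, ρ = 2726 kg/m³
  material P: E = 119.3 GPa, ρ = 8906 kg/m³
  material H: M = 1.52×10⁻³
  material P: M = 0.553×10⁻³
Material H has the largest M.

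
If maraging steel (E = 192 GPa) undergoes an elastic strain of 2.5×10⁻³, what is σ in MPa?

σ = E·ε = 192000 MPa × 2.5×10⁻³ = 480 MPa.

480 MPa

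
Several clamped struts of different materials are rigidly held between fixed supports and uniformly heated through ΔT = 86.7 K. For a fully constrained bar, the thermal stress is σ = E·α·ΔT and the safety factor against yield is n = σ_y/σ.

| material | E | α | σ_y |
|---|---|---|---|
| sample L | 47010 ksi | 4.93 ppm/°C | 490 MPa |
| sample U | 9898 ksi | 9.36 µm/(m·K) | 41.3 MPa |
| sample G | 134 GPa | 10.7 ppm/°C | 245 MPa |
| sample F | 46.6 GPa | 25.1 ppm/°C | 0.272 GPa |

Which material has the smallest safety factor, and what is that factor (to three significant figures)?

In consistent units (E in GPa, α in ×10⁻⁶/K, σ_y in MPa):
  sample L: E = 324.1, α = 4.93, σ_y = 490.0 → σ = 139 MPa, n = 3.54
  sample U: E = 68.24, α = 9.36, σ_y = 41.30 → σ = 55.4 MPa, n = 0.746
  sample G: E = 134.0, α = 10.7, σ_y = 245.0 → σ = 124 MPa, n = 1.97
  sample F: E = 46.60, α = 25.1, σ_y = 272.0 → σ = 101 MPa, n = 2.68
The minimum is sample U at n = 0.746.

sample U, n = 0.746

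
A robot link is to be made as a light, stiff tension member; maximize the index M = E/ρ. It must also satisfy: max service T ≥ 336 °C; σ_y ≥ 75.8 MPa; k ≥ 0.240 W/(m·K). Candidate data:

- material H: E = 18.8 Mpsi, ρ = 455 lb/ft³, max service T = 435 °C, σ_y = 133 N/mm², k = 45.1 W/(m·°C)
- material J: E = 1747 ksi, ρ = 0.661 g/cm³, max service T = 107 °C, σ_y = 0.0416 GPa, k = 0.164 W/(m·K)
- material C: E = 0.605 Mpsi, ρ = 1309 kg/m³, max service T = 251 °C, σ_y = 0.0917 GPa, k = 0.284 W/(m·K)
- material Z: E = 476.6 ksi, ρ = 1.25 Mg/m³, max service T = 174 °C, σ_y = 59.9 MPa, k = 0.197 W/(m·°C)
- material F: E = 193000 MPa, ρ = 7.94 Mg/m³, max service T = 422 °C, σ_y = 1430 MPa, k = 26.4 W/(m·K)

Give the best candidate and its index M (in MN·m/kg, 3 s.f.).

Screen on constraints: max service T ≥ 336 °C; σ_y ≥ 75.8 MPa; k ≥ 0.240 W/(m·K). Survivors: material H, material F.
In SI units:
  material H: E = 129.6 GPa, ρ = 7288 kg/m³
  material F: E = 193.0 GPa, ρ = 7940 kg/m³
  material F: M = 24.3 MN·m/kg
  material H: M = 17.8 MN·m/kg
The maximum is for material F.

material F, M = 24.3 MN·m/kg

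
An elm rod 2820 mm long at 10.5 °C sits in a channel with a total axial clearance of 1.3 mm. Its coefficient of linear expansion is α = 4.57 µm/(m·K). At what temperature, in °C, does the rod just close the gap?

111 °C

α·L₀·ΔT = 1.3 mm ⇒ ΔT = 1.3 / (4.57×10⁻⁶ × 2820.0) = 100.9 K.
T = 10.5 + 100.9 = 111.4 °C.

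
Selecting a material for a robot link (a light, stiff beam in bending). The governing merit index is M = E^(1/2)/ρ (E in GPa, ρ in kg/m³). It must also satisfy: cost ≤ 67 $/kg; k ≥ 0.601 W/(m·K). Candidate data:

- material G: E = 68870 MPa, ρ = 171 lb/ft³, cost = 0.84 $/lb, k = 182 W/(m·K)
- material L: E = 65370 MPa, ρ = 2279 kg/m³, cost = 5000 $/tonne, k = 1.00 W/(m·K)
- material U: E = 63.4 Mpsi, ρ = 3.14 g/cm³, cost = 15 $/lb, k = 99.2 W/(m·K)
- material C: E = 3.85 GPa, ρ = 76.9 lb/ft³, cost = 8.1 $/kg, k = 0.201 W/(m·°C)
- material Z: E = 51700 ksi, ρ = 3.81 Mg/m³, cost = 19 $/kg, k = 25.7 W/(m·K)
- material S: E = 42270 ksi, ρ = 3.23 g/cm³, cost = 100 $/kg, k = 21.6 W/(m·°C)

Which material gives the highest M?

material U

Screen on constraints: cost ≤ 67 $/kg; k ≥ 0.601 W/(m·K). Survivors: material G, material L, material U, material Z.
In SI units:
  material G: E = 68.87 GPa, ρ = 2739 kg/m³
  material L: E = 65.37 GPa, ρ = 2279 kg/m³
  material U: E = 437.1 GPa, ρ = 3140 kg/m³
  material Z: E = 356.5 GPa, ρ = 3810 kg/m³
  material U: M = 6.66×10⁻³
  material Z: M = 4.96×10⁻³
  material L: M = 3.55×10⁻³
  material G: M = 3.03×10⁻³
The maximum is for material U.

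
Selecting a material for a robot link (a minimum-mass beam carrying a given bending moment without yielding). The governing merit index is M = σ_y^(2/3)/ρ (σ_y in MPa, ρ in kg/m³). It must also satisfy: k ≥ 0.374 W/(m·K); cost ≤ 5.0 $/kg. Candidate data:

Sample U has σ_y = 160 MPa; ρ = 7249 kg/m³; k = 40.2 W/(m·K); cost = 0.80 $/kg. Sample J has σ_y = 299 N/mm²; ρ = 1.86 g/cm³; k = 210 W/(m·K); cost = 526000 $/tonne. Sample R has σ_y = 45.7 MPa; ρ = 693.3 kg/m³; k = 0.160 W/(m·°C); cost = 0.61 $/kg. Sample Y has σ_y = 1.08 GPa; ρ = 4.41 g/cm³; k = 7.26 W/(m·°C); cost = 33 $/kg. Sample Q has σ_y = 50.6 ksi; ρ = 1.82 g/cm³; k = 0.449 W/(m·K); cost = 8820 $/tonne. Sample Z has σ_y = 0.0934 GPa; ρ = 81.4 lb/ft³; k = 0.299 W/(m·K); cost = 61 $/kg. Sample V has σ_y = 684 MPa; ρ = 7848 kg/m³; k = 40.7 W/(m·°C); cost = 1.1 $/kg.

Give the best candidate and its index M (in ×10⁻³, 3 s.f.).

sample V, M = 9.89×10⁻³

Screen on constraints: k ≥ 0.374 W/(m·K); cost ≤ 5.0 $/kg. Survivors: sample U, sample V.
In SI units:
  sample U: σ_y = 160.0 MPa, ρ = 7249 kg/m³
  sample V: σ_y = 684.0 MPa, ρ = 7848 kg/m³
  sample V: M = 9.89×10⁻³
  sample U: M = 4.07×10⁻³
Highest index: sample V.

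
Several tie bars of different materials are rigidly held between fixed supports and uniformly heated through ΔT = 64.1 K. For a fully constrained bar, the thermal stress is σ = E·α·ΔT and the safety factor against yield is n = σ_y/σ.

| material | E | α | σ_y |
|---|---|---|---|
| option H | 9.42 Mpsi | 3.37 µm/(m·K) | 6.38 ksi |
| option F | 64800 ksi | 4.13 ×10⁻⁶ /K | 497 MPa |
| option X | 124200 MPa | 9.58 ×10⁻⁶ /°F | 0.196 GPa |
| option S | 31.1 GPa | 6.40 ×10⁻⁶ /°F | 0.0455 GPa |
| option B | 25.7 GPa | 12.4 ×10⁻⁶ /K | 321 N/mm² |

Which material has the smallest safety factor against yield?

option X

Converting E to GPa, α to ×10⁻⁶/K, σ_y to MPa, then σ and n for each:
  option H: E = 64.95, α = 3.37, σ_y = 43.99 → σ = 14.0 MPa, n = 3.14
  option F: E = 446.8, α = 4.13, σ_y = 497.0 → σ = 118 MPa, n = 4.20
  option X: E = 124.2, α = 17.2, σ_y = 196.0 → σ = 137 MPa, n = 1.43
  option S: E = 31.10, α = 11.5, σ_y = 45.50 → σ = 23.0 MPa, n = 1.98
  option B: E = 25.70, α = 12.4, σ_y = 321.0 → σ = 20.4 MPa, n = 15.7
Smallest n: option X with n = 1.43.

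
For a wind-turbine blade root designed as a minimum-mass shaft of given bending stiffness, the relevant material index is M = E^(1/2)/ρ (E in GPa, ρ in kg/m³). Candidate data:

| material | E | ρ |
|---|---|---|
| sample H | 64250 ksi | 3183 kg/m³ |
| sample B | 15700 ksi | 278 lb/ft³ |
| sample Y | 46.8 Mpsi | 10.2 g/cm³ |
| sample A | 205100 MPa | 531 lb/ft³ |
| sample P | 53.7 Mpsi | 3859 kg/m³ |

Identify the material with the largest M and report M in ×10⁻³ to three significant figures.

Convert each candidate to consistent units, then evaluate M:
  sample H: E = 443.0 GPa, ρ = 3183 kg/m³
  sample B: E = 108.2 GPa, ρ = 4453 kg/m³
  sample Y: E = 322.7 GPa, ρ = 10200 kg/m³
  sample A: E = 205.1 GPa, ρ = 8506 kg/m³
  sample P: E = 370.2 GPa, ρ = 3859 kg/m³
  sample H: M = 6.61×10⁻³
  sample P: M = 4.99×10⁻³
  sample B: M = 2.34×10⁻³
  sample Y: M = 1.76×10⁻³
  sample A: M = 1.68×10⁻³
Highest index: sample H.

sample H, M = 6.61×10⁻³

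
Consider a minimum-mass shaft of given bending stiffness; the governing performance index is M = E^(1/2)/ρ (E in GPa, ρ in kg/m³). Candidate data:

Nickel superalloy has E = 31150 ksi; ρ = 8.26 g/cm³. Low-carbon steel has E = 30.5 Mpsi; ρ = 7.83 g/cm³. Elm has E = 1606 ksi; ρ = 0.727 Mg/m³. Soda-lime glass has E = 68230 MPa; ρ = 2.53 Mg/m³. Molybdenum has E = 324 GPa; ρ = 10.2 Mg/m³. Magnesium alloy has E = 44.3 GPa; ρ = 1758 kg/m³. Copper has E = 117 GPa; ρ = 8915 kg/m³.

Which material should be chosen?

elm

In SI units:
  nickel superalloy: E = 214.8 GPa, ρ = 8260 kg/m³
  low-carbon steel: E = 210.3 GPa, ρ = 7830 kg/m³
  elm: E = 11.07 GPa, ρ = 727.0 kg/m³
  soda-lime glass: E = 68.23 GPa, ρ = 2530 kg/m³
  molybdenum: E = 324.0 GPa, ρ = 10200 kg/m³
  magnesium alloy: E = 44.30 GPa, ρ = 1758 kg/m³
  copper: E = 117.0 GPa, ρ = 8915 kg/m³
  elm: M = 4.58×10⁻³
  magnesium alloy: M = 3.79×10⁻³
  soda-lime glass: M = 3.26×10⁻³
  low-carbon steel: M = 1.85×10⁻³
  nickel superalloy: M = 1.77×10⁻³
  molybdenum: M = 1.76×10⁻³
  copper: M = 1.21×10⁻³
Highest index: elm.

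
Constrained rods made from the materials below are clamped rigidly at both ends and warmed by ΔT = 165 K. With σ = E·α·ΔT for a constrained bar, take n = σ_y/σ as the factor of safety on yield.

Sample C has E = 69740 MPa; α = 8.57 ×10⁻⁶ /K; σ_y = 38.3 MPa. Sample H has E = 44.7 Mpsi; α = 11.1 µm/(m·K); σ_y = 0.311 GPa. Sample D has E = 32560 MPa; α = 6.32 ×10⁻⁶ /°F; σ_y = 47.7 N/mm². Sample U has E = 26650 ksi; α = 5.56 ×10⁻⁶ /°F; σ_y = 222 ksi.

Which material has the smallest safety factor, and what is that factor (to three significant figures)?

Converting E to GPa, α to ×10⁻⁶/K, σ_y to MPa, then σ and n for each:
  sample C: E = 69.74, α = 8.57, σ_y = 38.30 → σ = 98.6 MPa, n = 0.388
  sample H: E = 308.2, α = 11.1, σ_y = 311.0 → σ = 564 MPa, n = 0.551
  sample D: E = 32.56, α = 11.4, σ_y = 47.70 → σ = 61.1 MPa, n = 0.780
  sample U: E = 183.7, α = 10.0, σ_y = 1531 → σ = 303 MPa, n = 5.04
The minimum is sample C at n = 0.388.

sample C, n = 0.388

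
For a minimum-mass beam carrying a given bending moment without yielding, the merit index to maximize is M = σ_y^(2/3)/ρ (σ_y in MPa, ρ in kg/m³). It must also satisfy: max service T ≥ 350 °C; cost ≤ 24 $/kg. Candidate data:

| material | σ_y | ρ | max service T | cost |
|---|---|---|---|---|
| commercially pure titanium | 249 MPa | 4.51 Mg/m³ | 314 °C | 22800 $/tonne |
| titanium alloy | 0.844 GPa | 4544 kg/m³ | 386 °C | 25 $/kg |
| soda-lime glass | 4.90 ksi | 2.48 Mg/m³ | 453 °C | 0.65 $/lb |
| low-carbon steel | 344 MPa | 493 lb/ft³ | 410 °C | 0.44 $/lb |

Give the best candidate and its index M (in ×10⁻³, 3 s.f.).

Screen on constraints: max service T ≥ 350 °C; cost ≤ 24 $/kg. Survivors: soda-lime glass, low-carbon steel.
After converting to SI:
  soda-lime glass: σ_y = 33.78 MPa, ρ = 2480 kg/m³
  low-carbon steel: σ_y = 344.0 MPa, ρ = 7897 kg/m³
  low-carbon steel: M = 6.22×10⁻³
  soda-lime glass: M = 4.21×10⁻³
Highest index: low-carbon steel.

low-carbon steel, M = 6.22×10⁻³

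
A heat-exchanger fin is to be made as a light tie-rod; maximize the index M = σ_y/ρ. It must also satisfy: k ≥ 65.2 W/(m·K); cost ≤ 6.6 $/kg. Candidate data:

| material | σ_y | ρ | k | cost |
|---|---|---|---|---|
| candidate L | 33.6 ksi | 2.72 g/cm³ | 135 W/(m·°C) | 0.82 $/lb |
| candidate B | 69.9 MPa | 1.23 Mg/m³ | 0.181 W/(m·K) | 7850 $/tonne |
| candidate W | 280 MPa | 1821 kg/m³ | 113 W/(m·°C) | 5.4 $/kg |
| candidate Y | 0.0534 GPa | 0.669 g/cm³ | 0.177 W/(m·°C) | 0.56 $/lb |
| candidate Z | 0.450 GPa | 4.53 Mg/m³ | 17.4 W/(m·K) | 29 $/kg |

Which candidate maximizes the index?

candidate W

Screen on constraints: k ≥ 65.2 W/(m·K); cost ≤ 6.6 $/kg. Survivors: candidate L, candidate W.
After converting to SI:
  candidate L: σ_y = 231.7 MPa, ρ = 2720 kg/m³
  candidate W: σ_y = 280.0 MPa, ρ = 1821 kg/m³
  candidate W: M = 154 kN·m/kg
  candidate L: M = 85.2 kN·m/kg
Candidate W has the largest M.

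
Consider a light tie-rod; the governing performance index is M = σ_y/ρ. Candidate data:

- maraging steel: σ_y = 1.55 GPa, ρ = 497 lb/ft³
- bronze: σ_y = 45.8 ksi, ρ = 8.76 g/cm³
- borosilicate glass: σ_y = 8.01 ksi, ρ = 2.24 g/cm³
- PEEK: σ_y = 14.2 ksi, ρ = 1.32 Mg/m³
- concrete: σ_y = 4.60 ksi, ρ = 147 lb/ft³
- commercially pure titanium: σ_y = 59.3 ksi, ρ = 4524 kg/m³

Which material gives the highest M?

Convert each candidate to consistent units, then evaluate M:
  maraging steel: σ_y = 1550 MPa, ρ = 7961 kg/m³
  bronze: σ_y = 315.8 MPa, ρ = 8760 kg/m³
  borosilicate glass: σ_y = 55.23 MPa, ρ = 2240 kg/m³
  PEEK: σ_y = 97.91 MPa, ρ = 1320 kg/m³
  concrete: σ_y = 31.72 MPa, ρ = 2355 kg/m³
  commercially pure titanium: σ_y = 408.9 MPa, ρ = 4524 kg/m³
  maraging steel: M = 195 kN·m/kg
  commercially pure titanium: M = 90.4 kN·m/kg
  PEEK: M = 74.2 kN·m/kg
  bronze: M = 36.0 kN·m/kg
  borosilicate glass: M = 24.7 kN·m/kg
  concrete: M = 13.5 kN·m/kg
Maraging steel ranks first.

maraging steel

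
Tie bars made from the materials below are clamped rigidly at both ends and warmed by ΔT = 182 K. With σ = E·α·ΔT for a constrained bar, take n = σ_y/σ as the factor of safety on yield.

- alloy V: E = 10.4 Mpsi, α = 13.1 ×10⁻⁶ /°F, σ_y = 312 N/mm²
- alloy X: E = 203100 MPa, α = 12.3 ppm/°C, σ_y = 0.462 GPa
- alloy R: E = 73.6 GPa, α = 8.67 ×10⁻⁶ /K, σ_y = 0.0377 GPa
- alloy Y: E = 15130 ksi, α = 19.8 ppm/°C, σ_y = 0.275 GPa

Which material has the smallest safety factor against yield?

alloy R

In consistent units (E in GPa, α in ×10⁻⁶/K, σ_y in MPa):
  alloy V: E = 71.71, α = 23.6, σ_y = 312.0 → σ = 308 MPa, n = 1.01
  alloy X: E = 203.1, α = 12.3, σ_y = 462.0 → σ = 455 MPa, n = 1.02
  alloy R: E = 73.60, α = 8.67, σ_y = 37.70 → σ = 116 MPa, n = 0.325
  alloy Y: E = 104.3, α = 19.8, σ_y = 275.0 → σ = 376 MPa, n = 0.732
Alloy R has the lowest safety factor, n = 0.325.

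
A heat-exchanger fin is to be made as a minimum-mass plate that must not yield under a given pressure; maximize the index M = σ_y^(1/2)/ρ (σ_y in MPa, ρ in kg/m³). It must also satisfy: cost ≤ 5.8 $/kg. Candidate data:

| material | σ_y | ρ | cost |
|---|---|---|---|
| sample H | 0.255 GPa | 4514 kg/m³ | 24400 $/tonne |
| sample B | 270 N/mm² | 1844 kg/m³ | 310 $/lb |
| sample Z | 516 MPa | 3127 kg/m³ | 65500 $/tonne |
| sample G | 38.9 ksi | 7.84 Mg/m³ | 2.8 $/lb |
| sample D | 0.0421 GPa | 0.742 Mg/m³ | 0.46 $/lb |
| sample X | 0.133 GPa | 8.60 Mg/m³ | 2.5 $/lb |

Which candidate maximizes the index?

sample D

Screen on constraints: cost ≤ 5.8 $/kg. Survivors: sample D, sample X.
After converting to SI:
  sample D: σ_y = 42.10 MPa, ρ = 742.0 kg/m³
  sample X: σ_y = 133.0 MPa, ρ = 8600 kg/m³
  sample D: M = 8.74×10⁻³
  sample X: M = 1.34×10⁻³
Sample D ranks first.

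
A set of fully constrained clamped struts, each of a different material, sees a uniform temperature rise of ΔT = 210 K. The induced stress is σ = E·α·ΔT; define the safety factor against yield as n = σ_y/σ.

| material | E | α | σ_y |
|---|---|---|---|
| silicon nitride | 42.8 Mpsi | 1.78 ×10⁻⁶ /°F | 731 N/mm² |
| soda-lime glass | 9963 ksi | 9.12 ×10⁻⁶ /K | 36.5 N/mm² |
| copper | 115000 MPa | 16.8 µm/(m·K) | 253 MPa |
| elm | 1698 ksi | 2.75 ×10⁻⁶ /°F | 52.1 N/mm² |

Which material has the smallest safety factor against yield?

soda-lime glass

Converting E to GPa, α to ×10⁻⁶/K, σ_y to MPa, then σ and n for each:
  silicon nitride: E = 295.1, α = 3.20, σ_y = 731.0 → σ = 199 MPa, n = 3.68
  soda-lime glass: E = 68.69, α = 9.12, σ_y = 36.50 → σ = 132 MPa, n = 0.277
  copper: E = 115.0, α = 16.8, σ_y = 253.0 → σ = 406 MPa, n = 0.624
  elm: E = 11.71, α = 4.95, σ_y = 52.10 → σ = 12.2 MPa, n = 4.28
Soda-lime glass has the lowest safety factor, n = 0.277.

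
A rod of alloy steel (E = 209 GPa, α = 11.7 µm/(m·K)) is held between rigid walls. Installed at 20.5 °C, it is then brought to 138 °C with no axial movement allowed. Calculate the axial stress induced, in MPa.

ΔT = 117.5 K. Constrained thermal stress σ = E·α·ΔT = 209.0×10³ MPa × 11.7×10⁻⁶ × 117.5 = 287 MPa (compressive).

287 MPa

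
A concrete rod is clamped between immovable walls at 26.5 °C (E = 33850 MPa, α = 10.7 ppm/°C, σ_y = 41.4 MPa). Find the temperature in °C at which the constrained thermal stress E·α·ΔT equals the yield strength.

E = 33850 MPa = 33.85 GPa.
E·α·ΔT = 41.40 MPa ⇒ ΔT = 41.40 / (33.85×10³ × 10.7×10⁻⁶) = 114.3 K.
T = 26.5 + 114.3 = 140.8 °C.

141 °C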